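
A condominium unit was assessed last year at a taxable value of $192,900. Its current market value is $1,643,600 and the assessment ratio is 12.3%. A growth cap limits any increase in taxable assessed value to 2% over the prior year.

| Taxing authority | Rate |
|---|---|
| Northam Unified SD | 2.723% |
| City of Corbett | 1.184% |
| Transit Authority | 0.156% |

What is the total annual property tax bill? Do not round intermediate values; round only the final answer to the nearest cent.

$7,994.28

Uncapped assessed value = $1,643,600 × 0.123 = $202,162.8
Cap limit = $192,900 × 1.02 = $196,758
Taxable assessed value = min($202,162.8, $196,758) = $196,758 (cap binds)
Northam Unified SD: $196,758 × 0.02723 = $5,357.72034
City of Corbett: $196,758 × 0.01184 = $2,329.61472
Transit Authority: $196,758 × 0.00156 = $306.94248
Total = $7,994.27754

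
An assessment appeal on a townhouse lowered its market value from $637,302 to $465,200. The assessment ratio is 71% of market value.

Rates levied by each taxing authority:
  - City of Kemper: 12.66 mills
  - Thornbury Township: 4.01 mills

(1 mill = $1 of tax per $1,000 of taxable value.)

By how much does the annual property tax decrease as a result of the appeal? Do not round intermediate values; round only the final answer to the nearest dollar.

Old assessed value = $637,302 × 0.71 = $452,484.42
New assessed value = $465,200 × 0.71 = $330,292
Combined rate = 0.01266 + 0.00401 = 0.01667
Old tax = $452,484.42 × 0.01667 = $7,542.9152814
New tax = $330,292 × 0.01667 = $5,505.96764
Reduction = $7,542.9152814 − $5,505.96764 = $2,036.9476414

$2,037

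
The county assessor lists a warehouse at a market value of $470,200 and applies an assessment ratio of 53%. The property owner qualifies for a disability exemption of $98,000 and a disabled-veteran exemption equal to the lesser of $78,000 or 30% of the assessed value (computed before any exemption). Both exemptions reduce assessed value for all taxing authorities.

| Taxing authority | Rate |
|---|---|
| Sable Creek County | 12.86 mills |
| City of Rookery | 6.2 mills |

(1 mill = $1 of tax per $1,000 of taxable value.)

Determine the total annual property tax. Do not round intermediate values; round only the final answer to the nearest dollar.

Assessed value = $470,200 × 0.53 = $249,206
Disabled-veteran exemption = min($78,000, 30% × $249,206) = min($78,000, $74,761.8) = $74,761.8 (percentage binds)
Taxable value = $249,206 − $98,000 − $74,761.8 = $76,444.2
Sable Creek County: $76,444.2 × 0.01286 = $983.072412
City of Rookery: $76,444.2 × 0.0062 = $473.95404
Total = $1,457.026452

$1,457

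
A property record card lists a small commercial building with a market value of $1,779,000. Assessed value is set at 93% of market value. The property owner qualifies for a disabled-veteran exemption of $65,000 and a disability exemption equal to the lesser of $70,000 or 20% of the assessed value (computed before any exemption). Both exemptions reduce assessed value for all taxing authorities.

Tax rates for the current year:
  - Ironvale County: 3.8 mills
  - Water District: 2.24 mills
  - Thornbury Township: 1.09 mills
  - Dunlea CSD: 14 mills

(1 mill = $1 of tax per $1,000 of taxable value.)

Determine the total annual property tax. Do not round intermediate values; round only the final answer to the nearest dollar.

Assessed value = $1,779,000 × 0.93 = $1,654,470
Disability exemption = min($70,000, 20% × $1,654,470) = min($70,000, $330,894) = $70,000 (dollar cap binds)
Taxable value = $1,654,470 − $65,000 − $70,000 = $1,519,470
Ironvale County: $1,519,470 × 0.0038 = $5,773.986
Water District: $1,519,470 × 0.00224 = $3,403.6128
Thornbury Township: $1,519,470 × 0.00109 = $1,656.2223
Dunlea CSD: $1,519,470 × 0.014 = $21,272.58
Total = $32,106.4011

$32,106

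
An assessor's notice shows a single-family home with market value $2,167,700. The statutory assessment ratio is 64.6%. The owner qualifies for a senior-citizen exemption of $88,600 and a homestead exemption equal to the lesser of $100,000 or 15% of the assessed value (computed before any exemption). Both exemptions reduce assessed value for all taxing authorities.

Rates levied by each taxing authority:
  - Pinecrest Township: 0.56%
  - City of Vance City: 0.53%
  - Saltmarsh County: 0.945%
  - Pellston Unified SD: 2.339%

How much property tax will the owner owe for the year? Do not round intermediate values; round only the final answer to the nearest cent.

$53,001.25

Assessed value = $2,167,700 × 0.646 = $1,400,334.2
Homestead exemption = min($100,000, 15% × $1,400,334.2) = min($100,000, $210,050.13) = $100,000 (dollar cap binds)
Taxable value = $1,400,334.2 − $88,600 − $100,000 = $1,211,734.2
Pinecrest Township: $1,211,734.2 × 0.0056 = $6,785.71152
City of Vance City: $1,211,734.2 × 0.0053 = $6,422.19126
Saltmarsh County: $1,211,734.2 × 0.00945 = $11,450.88819
Pellston Unified SD: $1,211,734.2 × 0.02339 = $28,342.462938
Total = $53,001.253908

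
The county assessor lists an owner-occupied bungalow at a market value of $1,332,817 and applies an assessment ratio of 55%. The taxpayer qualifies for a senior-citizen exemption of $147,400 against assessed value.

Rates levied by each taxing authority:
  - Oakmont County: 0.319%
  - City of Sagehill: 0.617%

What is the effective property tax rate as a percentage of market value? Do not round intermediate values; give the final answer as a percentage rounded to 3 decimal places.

0.411%

Assessed value = $1,332,817 × 0.55 = $733,049.35
Taxable value = $733,049.35 − $147,400 = $585,649.35
Oakmont County: $585,649.35 × 0.00319 = $1,868.2214265
City of Sagehill: $585,649.35 × 0.00617 = $3,613.4564895
Total tax = $5,481.677916
Effective rate = $5,481.677916 ÷ $1,332,817 = 0.411% of market value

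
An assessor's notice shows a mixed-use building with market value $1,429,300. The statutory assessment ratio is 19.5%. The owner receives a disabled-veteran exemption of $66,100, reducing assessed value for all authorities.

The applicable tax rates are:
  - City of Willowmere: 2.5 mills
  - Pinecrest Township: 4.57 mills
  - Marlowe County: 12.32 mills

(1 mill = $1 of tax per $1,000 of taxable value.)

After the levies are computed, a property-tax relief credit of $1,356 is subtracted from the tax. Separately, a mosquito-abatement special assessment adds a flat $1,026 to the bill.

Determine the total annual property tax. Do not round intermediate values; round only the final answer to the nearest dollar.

$3,793

Assessed value = $1,429,300 × 0.195 = $278,713.5
Taxable value = $278,713.5 − $66,100 = $212,613.5
City of Willowmere: $212,613.5 × 0.0025 = $531.53375
Pinecrest Township: $212,613.5 × 0.00457 = $971.643695
Marlowe County: $212,613.5 × 0.01232 = $2,619.39832
Levies subtotal = $4,122.575765
After credit = $4,122.575765 − $1,356 = $2,766.575765
Total = $2,766.575765 + $1,026 = $3,792.575765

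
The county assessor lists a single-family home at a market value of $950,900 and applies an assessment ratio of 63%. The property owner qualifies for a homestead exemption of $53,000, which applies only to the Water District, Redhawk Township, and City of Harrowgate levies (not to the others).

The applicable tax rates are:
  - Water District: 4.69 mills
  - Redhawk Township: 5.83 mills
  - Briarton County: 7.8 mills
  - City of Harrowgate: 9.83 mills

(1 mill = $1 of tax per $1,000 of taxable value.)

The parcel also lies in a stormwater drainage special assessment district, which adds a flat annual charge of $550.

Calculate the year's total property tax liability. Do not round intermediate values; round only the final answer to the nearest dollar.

Assessed value = $950,900 × 0.63 = $599,067
Water District: ($599,067 − $53,000) × 0.00469 = $546,067 × 0.00469 = $2,561.05423
Redhawk Township: ($599,067 − $53,000) × 0.00583 = $546,067 × 0.00583 = $3,183.57061
Briarton County: $599,067 × 0.0078 = $4,672.7226
City of Harrowgate: ($599,067 − $53,000) × 0.00983 = $546,067 × 0.00983 = $5,367.83861
Levies subtotal = $15,785.18605
Total = $15,785.18605 + $550 = $16,335.18605

$16,335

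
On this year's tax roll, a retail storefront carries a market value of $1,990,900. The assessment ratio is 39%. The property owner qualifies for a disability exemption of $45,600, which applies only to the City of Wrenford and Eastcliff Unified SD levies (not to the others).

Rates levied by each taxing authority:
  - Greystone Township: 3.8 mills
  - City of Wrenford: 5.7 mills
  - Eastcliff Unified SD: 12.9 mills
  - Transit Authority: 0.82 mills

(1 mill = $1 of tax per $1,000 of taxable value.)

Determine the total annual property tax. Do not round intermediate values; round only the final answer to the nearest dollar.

Assessed value = $1,990,900 × 0.39 = $776,451
Greystone Township: $776,451 × 0.0038 = $2,950.5138
City of Wrenford: ($776,451 − $45,600) × 0.0057 = $730,851 × 0.0057 = $4,165.8507
Eastcliff Unified SD: ($776,451 − $45,600) × 0.0129 = $730,851 × 0.0129 = $9,427.9779
Transit Authority: $776,451 × 0.00082 = $636.68982
Total = $17,181.03222

$17,181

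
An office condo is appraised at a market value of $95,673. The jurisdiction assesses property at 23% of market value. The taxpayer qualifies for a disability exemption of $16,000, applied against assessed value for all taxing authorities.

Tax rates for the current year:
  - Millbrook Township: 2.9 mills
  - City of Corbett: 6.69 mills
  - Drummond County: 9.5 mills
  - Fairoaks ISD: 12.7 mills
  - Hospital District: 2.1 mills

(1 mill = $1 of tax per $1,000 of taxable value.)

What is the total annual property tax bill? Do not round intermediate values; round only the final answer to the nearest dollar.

$204

Assessed value = $95,673 × 0.23 = $22,004.79
Taxable value = $22,004.79 − $16,000 = $6,004.79
Millbrook Township: $6,004.79 × 0.0029 = $17.413891
City of Corbett: $6,004.79 × 0.00669 = $40.1720451
Drummond County: $6,004.79 × 0.0095 = $57.045505
Fairoaks ISD: $6,004.79 × 0.0127 = $76.260833
Hospital District: $6,004.79 × 0.0021 = $12.610059
Total = $17.413891 + $40.1720451 + $57.045505 + $76.260833 + $12.610059 = $203.5023331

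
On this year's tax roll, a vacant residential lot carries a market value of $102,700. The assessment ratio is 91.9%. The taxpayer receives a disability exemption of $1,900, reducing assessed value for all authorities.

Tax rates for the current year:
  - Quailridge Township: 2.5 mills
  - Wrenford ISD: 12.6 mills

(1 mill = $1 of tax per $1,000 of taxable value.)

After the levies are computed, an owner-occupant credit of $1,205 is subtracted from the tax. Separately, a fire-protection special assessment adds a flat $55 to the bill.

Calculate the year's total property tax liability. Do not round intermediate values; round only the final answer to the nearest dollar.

Assessed value = $102,700 × 0.919 = $94,381.3
Taxable value = $94,381.3 − $1,900 = $92,481.3
Quailridge Township: $92,481.3 × 0.0025 = $231.20325
Wrenford ISD: $92,481.3 × 0.0126 = $1,165.26438
Levies subtotal = $1,396.46763
After credit = $1,396.46763 − $1,205 = $191.46763
Total = $191.46763 + $55 = $246.46763

$246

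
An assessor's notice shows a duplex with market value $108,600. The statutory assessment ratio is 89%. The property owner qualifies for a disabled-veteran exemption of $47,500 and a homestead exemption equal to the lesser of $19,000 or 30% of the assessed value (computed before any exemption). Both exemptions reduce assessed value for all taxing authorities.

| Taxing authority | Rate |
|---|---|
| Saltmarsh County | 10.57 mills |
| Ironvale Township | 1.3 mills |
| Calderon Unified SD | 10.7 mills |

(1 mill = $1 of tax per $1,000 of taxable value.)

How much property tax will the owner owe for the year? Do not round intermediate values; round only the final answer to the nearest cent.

Assessed value = $108,600 × 0.89 = $96,654
Homestead exemption = min($19,000, 30% × $96,654) = min($19,000, $28,996.2) = $19,000 (dollar cap binds)
Taxable value = $96,654 − $47,500 − $19,000 = $30,154
Saltmarsh County: $30,154 × 0.01057 = $318.72778
Ironvale Township: $30,154 × 0.0013 = $39.2002
Calderon Unified SD: $30,154 × 0.0107 = $322.6478
Total = $680.57578

$680.58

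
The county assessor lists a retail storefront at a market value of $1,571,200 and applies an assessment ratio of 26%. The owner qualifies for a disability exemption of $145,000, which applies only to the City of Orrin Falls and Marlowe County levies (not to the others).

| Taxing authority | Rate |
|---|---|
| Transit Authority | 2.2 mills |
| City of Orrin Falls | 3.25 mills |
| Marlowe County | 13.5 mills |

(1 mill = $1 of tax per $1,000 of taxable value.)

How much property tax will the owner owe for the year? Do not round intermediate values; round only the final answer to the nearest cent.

Assessed value = $1,571,200 × 0.26 = $408,512
Transit Authority: $408,512 × 0.0022 = $898.7264
City of Orrin Falls: ($408,512 − $145,000) × 0.00325 = $263,512 × 0.00325 = $856.414
Marlowe County: ($408,512 − $145,000) × 0.0135 = $263,512 × 0.0135 = $3,557.412
Total = $5,312.5524

$5,312.55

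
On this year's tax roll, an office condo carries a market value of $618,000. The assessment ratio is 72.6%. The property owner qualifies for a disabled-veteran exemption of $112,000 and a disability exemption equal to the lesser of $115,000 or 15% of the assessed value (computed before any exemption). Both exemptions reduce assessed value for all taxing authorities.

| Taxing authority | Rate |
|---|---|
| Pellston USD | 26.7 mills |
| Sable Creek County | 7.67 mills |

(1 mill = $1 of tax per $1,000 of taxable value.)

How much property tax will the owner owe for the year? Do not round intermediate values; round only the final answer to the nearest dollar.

$9,258

Assessed value = $618,000 × 0.726 = $448,668
Disability exemption = min($115,000, 15% × $448,668) = min($115,000, $67,300.2) = $67,300.2 (percentage binds)
Taxable value = $448,668 − $112,000 − $67,300.2 = $269,367.8
Pellston USD: $269,367.8 × 0.0267 = $7,192.12026
Sable Creek County: $269,367.8 × 0.00767 = $2,066.051026
Total = $9,258.171286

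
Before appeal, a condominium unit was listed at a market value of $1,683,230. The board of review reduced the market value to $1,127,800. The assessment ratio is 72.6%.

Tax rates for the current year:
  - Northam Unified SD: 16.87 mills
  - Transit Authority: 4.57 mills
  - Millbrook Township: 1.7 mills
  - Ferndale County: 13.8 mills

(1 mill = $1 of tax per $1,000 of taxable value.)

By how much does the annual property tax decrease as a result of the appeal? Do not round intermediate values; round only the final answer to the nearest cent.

Old assessed value = $1,683,230 × 0.726 = $1,222,024.98
New assessed value = $1,127,800 × 0.726 = $818,782.8
Combined rate = 0.01687 + 0.00457 + 0.0017 + 0.0138 = 0.03694
Old tax = $1,222,024.98 × 0.03694 = $45,141.6027612
New tax = $818,782.8 × 0.03694 = $30,245.836632
Reduction = $45,141.6027612 − $30,245.836632 = $14,895.7661292

$14,895.77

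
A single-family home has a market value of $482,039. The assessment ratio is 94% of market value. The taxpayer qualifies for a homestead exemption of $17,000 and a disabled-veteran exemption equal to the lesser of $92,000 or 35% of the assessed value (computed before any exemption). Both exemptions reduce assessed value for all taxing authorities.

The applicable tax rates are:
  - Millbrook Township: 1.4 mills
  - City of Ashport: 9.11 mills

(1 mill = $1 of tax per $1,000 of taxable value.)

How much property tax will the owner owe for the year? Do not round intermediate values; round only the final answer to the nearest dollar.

$3,617

Assessed value = $482,039 × 0.94 = $453,116.66
Disabled-veteran exemption = min($92,000, 35% × $453,116.66) = min($92,000, $158,590.831) = $92,000 (dollar cap binds)
Taxable value = $453,116.66 − $17,000 − $92,000 = $344,116.66
Millbrook Township: $344,116.66 × 0.0014 = $481.763324
City of Ashport: $344,116.66 × 0.00911 = $3,134.9027726
Total = $3,616.6660966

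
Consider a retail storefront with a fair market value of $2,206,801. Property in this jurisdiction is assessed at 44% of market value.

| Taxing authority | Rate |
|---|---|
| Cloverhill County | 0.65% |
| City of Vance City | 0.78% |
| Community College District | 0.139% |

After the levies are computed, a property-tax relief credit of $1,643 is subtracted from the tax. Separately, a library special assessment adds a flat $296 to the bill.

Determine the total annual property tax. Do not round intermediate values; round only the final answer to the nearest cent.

Assessed value = $2,206,801 × 0.44 = $970,992.44
Cloverhill County: $970,992.44 × 0.0065 = $6,311.45086
City of Vance City: $970,992.44 × 0.0078 = $7,573.741032
Community College District: $970,992.44 × 0.00139 = $1,349.6794916
Levies subtotal = $15,234.8713836
After credit = $15,234.8713836 − $1,643 = $13,591.8713836
Total = $13,591.8713836 + $296 = $13,887.8713836

$13,887.87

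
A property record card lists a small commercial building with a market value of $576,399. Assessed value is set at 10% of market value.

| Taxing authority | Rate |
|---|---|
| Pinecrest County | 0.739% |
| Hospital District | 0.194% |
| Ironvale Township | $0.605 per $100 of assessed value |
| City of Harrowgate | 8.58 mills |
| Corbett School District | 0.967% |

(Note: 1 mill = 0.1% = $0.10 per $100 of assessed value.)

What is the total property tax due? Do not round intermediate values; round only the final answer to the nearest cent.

Assessed value = $576,399 × 0.1 = $57,639.9
Pinecrest County: $57,639.9 × 0.00739 = $425.958861
Hospital District: $57,639.9 × 0.00194 = $111.821406
Ironvale Township: $57,639.9 × 0.00605 = $348.721395
City of Harrowgate: $57,639.9 × 0.00858 = $494.550342
Corbett School District: $57,639.9 × 0.00967 = $557.377833
Total = $1,938.429837

$1,938.43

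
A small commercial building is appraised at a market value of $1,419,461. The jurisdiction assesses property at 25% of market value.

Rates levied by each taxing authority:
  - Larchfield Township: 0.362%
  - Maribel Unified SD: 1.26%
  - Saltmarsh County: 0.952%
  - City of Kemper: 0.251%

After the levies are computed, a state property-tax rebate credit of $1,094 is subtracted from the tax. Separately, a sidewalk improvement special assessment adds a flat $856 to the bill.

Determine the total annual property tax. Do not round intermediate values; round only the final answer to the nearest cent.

$9,786.94

Assessed value = $1,419,461 × 0.25 = $354,865.25
Larchfield Township: $354,865.25 × 0.00362 = $1,284.612205
Maribel Unified SD: $354,865.25 × 0.0126 = $4,471.30215
Saltmarsh County: $354,865.25 × 0.00952 = $3,378.31718
City of Kemper: $354,865.25 × 0.00251 = $890.7117775
Levies subtotal = $10,024.9433125
After credit = $10,024.9433125 − $1,094 = $8,930.9433125
Total = $8,930.9433125 + $856 = $9,786.9433125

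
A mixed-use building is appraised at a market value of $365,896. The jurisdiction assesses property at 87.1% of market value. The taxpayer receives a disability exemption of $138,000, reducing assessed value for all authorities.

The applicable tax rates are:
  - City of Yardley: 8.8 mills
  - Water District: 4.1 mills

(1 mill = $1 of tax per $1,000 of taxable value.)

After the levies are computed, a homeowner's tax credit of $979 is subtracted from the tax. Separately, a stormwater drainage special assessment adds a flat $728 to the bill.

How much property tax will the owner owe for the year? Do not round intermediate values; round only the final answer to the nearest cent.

Assessed value = $365,896 × 0.871 = $318,695.416
Taxable value = $318,695.416 − $138,000 = $180,695.416
City of Yardley: $180,695.416 × 0.0088 = $1,590.1196608
Water District: $180,695.416 × 0.0041 = $740.8512056
Levies subtotal = $2,330.9708664
After credit = $2,330.9708664 − $979 = $1,351.9708664
Total = $1,351.9708664 + $728 = $2,079.9708664

$2,079.97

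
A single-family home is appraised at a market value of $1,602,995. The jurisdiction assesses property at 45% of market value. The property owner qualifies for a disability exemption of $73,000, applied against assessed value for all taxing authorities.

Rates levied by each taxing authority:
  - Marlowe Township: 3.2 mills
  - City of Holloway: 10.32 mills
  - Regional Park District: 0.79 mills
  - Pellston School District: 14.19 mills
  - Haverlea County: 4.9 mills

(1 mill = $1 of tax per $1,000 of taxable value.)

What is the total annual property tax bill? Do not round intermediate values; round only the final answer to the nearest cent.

$21,654.81

Assessed value = $1,602,995 × 0.45 = $721,347.75
Taxable value = $721,347.75 − $73,000 = $648,347.75
Marlowe Township: $648,347.75 × 0.0032 = $2,074.7128
City of Holloway: $648,347.75 × 0.01032 = $6,690.94878
Regional Park District: $648,347.75 × 0.00079 = $512.1947225
Pellston School District: $648,347.75 × 0.01419 = $9,200.0545725
Haverlea County: $648,347.75 × 0.0049 = $3,176.903975
Total = $2,074.7128 + $6,690.94878 + $512.1947225 + $9,200.0545725 + $3,176.903975 = $21,654.81485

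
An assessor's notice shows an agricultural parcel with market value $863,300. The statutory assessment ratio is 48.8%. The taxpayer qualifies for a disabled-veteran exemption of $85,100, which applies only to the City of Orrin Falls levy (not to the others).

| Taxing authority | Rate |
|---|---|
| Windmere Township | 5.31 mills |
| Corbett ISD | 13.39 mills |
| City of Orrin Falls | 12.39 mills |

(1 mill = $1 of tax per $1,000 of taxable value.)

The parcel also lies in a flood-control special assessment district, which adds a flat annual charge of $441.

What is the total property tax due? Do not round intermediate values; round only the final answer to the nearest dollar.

$12,485

Assessed value = $863,300 × 0.488 = $421,290.4
Windmere Township: $421,290.4 × 0.00531 = $2,237.052024
Corbett ISD: $421,290.4 × 0.01339 = $5,641.078456
City of Orrin Falls: ($421,290.4 − $85,100) × 0.01239 = $336,190.4 × 0.01239 = $4,165.399056
Levies subtotal = $12,043.529536
Total = $12,043.529536 + $441 = $12,484.529536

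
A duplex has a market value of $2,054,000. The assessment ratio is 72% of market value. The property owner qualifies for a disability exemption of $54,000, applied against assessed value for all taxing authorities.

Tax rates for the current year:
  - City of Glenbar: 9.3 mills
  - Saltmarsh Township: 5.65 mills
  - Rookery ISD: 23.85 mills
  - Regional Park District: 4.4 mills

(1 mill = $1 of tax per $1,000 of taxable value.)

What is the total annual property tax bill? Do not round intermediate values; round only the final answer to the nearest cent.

Assessed value = $2,054,000 × 0.72 = $1,478,880
Taxable value = $1,478,880 − $54,000 = $1,424,880
City of Glenbar: $1,424,880 × 0.0093 = $13,251.384
Saltmarsh Township: $1,424,880 × 0.00565 = $8,050.572
Rookery ISD: $1,424,880 × 0.02385 = $33,983.388
Regional Park District: $1,424,880 × 0.0044 = $6,269.472
Total = $13,251.384 + $8,050.572 + $33,983.388 + $6,269.472 = $61,554.816

$61,554.82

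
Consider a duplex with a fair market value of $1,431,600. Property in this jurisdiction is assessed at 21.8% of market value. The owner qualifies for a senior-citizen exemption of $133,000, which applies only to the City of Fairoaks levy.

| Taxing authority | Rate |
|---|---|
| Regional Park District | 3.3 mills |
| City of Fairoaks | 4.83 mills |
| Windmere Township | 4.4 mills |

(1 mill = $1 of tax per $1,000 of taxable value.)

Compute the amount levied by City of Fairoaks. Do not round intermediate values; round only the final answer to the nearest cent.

$865.00

Assessed value = $1,431,600 × 0.218 = $312,088.8
City of Fairoaks taxable value = $312,088.8 − $133,000 = $179,088.8
City of Fairoaks levy = $179,088.8 × 0.00483 = $864.998904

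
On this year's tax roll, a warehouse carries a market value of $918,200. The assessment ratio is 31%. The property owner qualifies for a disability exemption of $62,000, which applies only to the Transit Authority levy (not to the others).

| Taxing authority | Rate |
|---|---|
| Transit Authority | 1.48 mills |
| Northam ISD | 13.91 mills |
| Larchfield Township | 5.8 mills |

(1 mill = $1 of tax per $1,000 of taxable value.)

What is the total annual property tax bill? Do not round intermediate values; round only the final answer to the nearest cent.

$5,939.80

Assessed value = $918,200 × 0.31 = $284,642
Transit Authority: ($284,642 − $62,000) × 0.00148 = $222,642 × 0.00148 = $329.51016
Northam ISD: $284,642 × 0.01391 = $3,959.37022
Larchfield Township: $284,642 × 0.0058 = $1,650.9236
Total = $5,939.80398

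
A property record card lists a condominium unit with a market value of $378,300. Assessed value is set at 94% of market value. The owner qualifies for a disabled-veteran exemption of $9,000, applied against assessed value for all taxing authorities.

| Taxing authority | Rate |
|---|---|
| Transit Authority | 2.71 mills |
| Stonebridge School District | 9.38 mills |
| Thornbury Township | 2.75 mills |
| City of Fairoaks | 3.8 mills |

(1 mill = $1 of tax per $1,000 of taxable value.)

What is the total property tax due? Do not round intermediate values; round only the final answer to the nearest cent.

$6,460.66

Assessed value = $378,300 × 0.94 = $355,602
Taxable value = $355,602 − $9,000 = $346,602
Transit Authority: $346,602 × 0.00271 = $939.29142
Stonebridge School District: $346,602 × 0.00938 = $3,251.12676
Thornbury Township: $346,602 × 0.00275 = $953.1555
City of Fairoaks: $346,602 × 0.0038 = $1,317.0876
Total = $939.29142 + $3,251.12676 + $953.1555 + $1,317.0876 = $6,460.66128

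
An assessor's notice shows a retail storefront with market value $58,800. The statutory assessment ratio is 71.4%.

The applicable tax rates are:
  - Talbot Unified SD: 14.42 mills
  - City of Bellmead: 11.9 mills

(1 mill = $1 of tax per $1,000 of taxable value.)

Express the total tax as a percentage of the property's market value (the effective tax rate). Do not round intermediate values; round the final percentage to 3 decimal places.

Assessed value = $58,800 × 0.714 = $41,983.2
Talbot Unified SD: $41,983.2 × 0.01442 = $605.397744
City of Bellmead: $41,983.2 × 0.0119 = $499.60008
Total tax = $1,104.997824
Effective rate = $1,104.997824 ÷ $58,800 = 1.879% of market value

1.879%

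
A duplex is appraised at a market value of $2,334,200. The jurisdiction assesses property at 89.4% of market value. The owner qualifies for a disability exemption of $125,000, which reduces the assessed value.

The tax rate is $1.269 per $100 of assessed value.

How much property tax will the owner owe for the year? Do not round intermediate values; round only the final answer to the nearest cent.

$24,894.92

Assessed value = $2,334,200 × 0.894 = $2,086,774.8
Taxable value = $2,086,774.8 − $125,000 = $1,961,774.8
Tax = $1,961,774.8 × 0.01269 = $24,894.922212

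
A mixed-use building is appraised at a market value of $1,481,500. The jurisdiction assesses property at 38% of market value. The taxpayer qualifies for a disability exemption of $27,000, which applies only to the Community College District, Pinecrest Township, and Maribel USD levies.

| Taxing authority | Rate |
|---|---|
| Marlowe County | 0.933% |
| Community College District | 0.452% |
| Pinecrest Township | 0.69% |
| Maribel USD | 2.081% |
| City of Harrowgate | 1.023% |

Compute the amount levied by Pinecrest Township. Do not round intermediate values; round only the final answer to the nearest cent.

$3,698.19

Assessed value = $1,481,500 × 0.38 = $562,970
Pinecrest Township taxable value = $562,970 − $27,000 = $535,970
Pinecrest Township levy = $535,970 × 0.0069 = $3,698.193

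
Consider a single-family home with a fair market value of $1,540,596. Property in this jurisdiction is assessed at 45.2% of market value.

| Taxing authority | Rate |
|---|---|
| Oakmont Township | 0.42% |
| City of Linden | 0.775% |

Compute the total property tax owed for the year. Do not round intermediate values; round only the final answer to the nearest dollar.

Assessed value = $1,540,596 × 0.452 = $696,349.392
Oakmont Township: $696,349.392 × 0.0042 = $2,924.6674464
City of Linden: $696,349.392 × 0.00775 = $5,396.707788
Total = $2,924.6674464 + $5,396.707788 = $8,321.3752344

$8,321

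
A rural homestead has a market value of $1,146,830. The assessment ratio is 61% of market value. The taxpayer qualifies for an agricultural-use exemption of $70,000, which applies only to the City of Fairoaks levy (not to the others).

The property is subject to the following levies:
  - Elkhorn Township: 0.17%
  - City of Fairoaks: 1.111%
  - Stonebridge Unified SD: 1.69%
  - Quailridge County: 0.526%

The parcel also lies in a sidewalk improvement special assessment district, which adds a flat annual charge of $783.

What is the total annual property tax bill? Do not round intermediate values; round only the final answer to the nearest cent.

Assessed value = $1,146,830 × 0.61 = $699,566.3
Elkhorn Township: $699,566.3 × 0.0017 = $1,189.26271
City of Fairoaks: ($699,566.3 − $70,000) × 0.01111 = $629,566.3 × 0.01111 = $6,994.481593
Stonebridge Unified SD: $699,566.3 × 0.0169 = $11,822.67047
Quailridge County: $699,566.3 × 0.00526 = $3,679.718738
Levies subtotal = $23,686.133511
Total = $23,686.133511 + $783 = $24,469.133511

$24,469.13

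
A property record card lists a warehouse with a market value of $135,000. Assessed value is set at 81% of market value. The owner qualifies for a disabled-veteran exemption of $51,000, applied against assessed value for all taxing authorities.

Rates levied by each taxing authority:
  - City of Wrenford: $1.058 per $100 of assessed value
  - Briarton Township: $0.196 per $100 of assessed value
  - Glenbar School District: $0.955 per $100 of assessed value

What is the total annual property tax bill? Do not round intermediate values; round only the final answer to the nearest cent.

Assessed value = $135,000 × 0.81 = $109,350
Taxable value = $109,350 − $51,000 = $58,350
City of Wrenford: $58,350 × 0.01058 = $617.343
Briarton Township: $58,350 × 0.00196 = $114.366
Glenbar School District: $58,350 × 0.00955 = $557.2425
Total = $617.343 + $114.366 + $557.2425 = $1,288.9515

$1,288.95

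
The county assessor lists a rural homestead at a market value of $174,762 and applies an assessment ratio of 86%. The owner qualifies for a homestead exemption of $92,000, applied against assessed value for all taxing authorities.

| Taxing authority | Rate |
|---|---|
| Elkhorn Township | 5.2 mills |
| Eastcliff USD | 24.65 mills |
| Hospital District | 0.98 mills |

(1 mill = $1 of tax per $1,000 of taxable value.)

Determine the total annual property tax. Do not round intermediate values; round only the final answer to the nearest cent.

$1,797.24

Assessed value = $174,762 × 0.86 = $150,295.32
Taxable value = $150,295.32 − $92,000 = $58,295.32
Elkhorn Township: $58,295.32 × 0.0052 = $303.135664
Eastcliff USD: $58,295.32 × 0.02465 = $1,436.979638
Hospital District: $58,295.32 × 0.00098 = $57.1294136
Total = $303.135664 + $1,436.979638 + $57.1294136 = $1,797.2447156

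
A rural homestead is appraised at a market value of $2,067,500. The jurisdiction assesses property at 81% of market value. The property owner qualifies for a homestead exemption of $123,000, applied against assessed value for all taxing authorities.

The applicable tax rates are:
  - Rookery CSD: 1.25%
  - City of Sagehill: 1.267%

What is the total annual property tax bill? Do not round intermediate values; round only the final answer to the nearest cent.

$39,055.66

Assessed value = $2,067,500 × 0.81 = $1,674,675
Taxable value = $1,674,675 − $123,000 = $1,551,675
Rookery CSD: $1,551,675 × 0.0125 = $19,395.9375
City of Sagehill: $1,551,675 × 0.01267 = $19,659.72225
Total = $19,395.9375 + $19,659.72225 = $39,055.65975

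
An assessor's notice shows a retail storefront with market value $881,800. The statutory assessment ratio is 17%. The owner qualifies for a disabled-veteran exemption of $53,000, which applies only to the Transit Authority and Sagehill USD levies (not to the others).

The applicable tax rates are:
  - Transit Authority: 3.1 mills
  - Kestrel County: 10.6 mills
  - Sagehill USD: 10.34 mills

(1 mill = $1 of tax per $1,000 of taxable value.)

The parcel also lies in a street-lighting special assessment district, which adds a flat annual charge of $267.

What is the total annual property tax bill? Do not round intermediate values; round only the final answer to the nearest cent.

$3,158.42

Assessed value = $881,800 × 0.17 = $149,906
Transit Authority: ($149,906 − $53,000) × 0.0031 = $96,906 × 0.0031 = $300.4086
Kestrel County: $149,906 × 0.0106 = $1,589.0036
Sagehill USD: ($149,906 − $53,000) × 0.01034 = $96,906 × 0.01034 = $1,002.00804
Levies subtotal = $2,891.42024
Total = $2,891.42024 + $267 = $3,158.42024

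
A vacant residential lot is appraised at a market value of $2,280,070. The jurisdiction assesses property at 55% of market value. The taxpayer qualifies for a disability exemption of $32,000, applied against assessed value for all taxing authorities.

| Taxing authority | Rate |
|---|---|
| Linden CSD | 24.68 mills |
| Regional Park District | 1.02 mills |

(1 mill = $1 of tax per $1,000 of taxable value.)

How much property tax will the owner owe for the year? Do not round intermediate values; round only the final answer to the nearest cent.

Assessed value = $2,280,070 × 0.55 = $1,254,038.5
Taxable value = $1,254,038.5 − $32,000 = $1,222,038.5
Linden CSD: $1,222,038.5 × 0.02468 = $30,159.91018
Regional Park District: $1,222,038.5 × 0.00102 = $1,246.47927
Total = $30,159.91018 + $1,246.47927 = $31,406.38945

$31,406.39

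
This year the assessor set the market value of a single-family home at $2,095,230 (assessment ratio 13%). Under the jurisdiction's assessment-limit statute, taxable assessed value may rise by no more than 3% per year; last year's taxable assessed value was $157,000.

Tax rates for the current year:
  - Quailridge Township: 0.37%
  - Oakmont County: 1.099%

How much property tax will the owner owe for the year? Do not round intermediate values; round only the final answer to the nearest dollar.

Uncapped assessed value = $2,095,230 × 0.13 = $272,379.9
Cap limit = $157,000 × 1.03 = $161,710
Taxable assessed value = min($272,379.9, $161,710) = $161,710 (cap binds)
Quailridge Township: $161,710 × 0.0037 = $598.327
Oakmont County: $161,710 × 0.01099 = $1,777.1929
Total = $2,375.5199

$2,376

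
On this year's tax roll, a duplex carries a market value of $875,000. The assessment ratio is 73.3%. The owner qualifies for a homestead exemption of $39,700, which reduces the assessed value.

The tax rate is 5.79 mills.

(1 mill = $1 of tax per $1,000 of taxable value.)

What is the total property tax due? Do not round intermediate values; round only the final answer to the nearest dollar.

$3,484

Assessed value = $875,000 × 0.733 = $641,375
Taxable value = $641,375 − $39,700 = $601,675
Tax = $601,675 × 0.00579 = $3,483.69825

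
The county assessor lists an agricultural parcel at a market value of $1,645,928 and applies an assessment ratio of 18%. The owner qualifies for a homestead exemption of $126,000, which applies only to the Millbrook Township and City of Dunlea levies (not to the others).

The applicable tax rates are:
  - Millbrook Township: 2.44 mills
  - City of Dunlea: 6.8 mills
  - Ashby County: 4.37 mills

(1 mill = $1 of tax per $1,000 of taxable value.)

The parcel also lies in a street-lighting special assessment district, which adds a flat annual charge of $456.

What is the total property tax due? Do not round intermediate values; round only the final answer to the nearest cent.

Assessed value = $1,645,928 × 0.18 = $296,267.04
Millbrook Township: ($296,267.04 − $126,000) × 0.00244 = $170,267.04 × 0.00244 = $415.4515776
City of Dunlea: ($296,267.04 − $126,000) × 0.0068 = $170,267.04 × 0.0068 = $1,157.815872
Ashby County: $296,267.04 × 0.00437 = $1,294.6869648
Levies subtotal = $2,867.9544144
Total = $2,867.9544144 + $456 = $3,323.9544144

$3,323.95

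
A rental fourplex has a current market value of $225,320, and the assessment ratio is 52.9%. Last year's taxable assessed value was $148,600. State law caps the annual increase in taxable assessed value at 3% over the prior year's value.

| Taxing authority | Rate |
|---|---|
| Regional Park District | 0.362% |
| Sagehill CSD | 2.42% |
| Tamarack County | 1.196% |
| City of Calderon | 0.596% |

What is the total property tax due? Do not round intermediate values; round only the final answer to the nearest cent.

$5,451.95

Uncapped assessed value = $225,320 × 0.529 = $119,194.28
Cap limit = $148,600 × 1.03 = $153,058
Taxable assessed value = min($119,194.28, $153,058) = $119,194.28 (cap does not bind)
Regional Park District: $119,194.28 × 0.00362 = $431.4832936
Sagehill CSD: $119,194.28 × 0.0242 = $2,884.501576
Tamarack County: $119,194.28 × 0.01196 = $1,425.5635888
City of Calderon: $119,194.28 × 0.00596 = $710.3979088
Total = $5,451.9463672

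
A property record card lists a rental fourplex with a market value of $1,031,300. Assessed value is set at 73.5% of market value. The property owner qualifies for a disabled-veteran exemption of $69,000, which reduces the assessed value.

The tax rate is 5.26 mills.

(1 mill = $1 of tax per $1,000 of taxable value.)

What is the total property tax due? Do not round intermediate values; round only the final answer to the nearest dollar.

Assessed value = $1,031,300 × 0.735 = $758,005.5
Taxable value = $758,005.5 − $69,000 = $689,005.5
Tax = $689,005.5 × 0.00526 = $3,624.16893

$3,624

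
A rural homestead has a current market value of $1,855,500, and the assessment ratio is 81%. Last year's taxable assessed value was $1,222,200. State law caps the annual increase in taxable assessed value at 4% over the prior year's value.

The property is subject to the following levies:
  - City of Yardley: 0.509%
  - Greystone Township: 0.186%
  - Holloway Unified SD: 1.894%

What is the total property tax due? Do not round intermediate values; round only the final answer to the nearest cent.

Uncapped assessed value = $1,855,500 × 0.81 = $1,502,955
Cap limit = $1,222,200 × 1.04 = $1,271,088
Taxable assessed value = min($1,502,955, $1,271,088) = $1,271,088 (cap binds)
City of Yardley: $1,271,088 × 0.00509 = $6,469.83792
Greystone Township: $1,271,088 × 0.00186 = $2,364.22368
Holloway Unified SD: $1,271,088 × 0.01894 = $24,074.40672
Total = $32,908.46832

$32,908.47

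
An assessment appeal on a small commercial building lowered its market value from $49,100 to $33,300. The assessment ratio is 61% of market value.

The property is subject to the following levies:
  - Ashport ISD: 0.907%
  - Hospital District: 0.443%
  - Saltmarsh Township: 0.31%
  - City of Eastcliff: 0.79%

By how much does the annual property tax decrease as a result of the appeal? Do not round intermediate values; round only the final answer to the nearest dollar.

$236

Old assessed value = $49,100 × 0.61 = $29,951
New assessed value = $33,300 × 0.61 = $20,313
Combined rate = 0.00907 + 0.00443 + 0.0031 + 0.0079 = 0.0245
Old tax = $29,951 × 0.0245 = $733.7995
New tax = $20,313 × 0.0245 = $497.6685
Reduction = $733.7995 − $497.6685 = $236.131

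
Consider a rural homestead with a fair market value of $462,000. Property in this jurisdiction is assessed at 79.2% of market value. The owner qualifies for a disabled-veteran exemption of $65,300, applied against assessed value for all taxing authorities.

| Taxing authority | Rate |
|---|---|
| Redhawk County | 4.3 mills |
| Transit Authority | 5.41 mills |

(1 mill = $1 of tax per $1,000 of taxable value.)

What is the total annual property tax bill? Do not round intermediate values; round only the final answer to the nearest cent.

Assessed value = $462,000 × 0.792 = $365,904
Taxable value = $365,904 − $65,300 = $300,604
Redhawk County: $300,604 × 0.0043 = $1,292.5972
Transit Authority: $300,604 × 0.00541 = $1,626.26764
Total = $1,292.5972 + $1,626.26764 = $2,918.86484

$2,918.86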